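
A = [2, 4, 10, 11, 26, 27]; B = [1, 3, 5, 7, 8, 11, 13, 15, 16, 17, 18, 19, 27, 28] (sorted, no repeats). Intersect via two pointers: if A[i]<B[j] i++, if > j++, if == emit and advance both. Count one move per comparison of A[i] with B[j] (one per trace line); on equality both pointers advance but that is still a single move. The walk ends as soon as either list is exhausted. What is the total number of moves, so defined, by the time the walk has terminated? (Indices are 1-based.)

[i=1,j=1] 2>1 → j++
[i=1,j=2] 2<3 → i++
[i=2,j=2] 4>3 → j++
[i=2,j=3] 4<5 → i++
[i=3,j=3] 10>5 → j++
[i=3,j=4] 10>7 → j++
[i=3,j=5] 10>8 → j++
[i=3,j=6] 10<11 → i++
[i=4,j=6] 11==11 emit → i++,j++
[i=5,j=7] 26>13 → j++
[i=5,j=8] 26>15 → j++
[i=5,j=9] 26>16 → j++
[i=5,j=10] 26>17 → j++
[i=5,j=11] 26>18 → j++
[i=5,j=12] 26>19 → j++
[i=5,j=13] 26<27 → i++
[i=6,j=13] 27==27 emit → i++,j++

17 moves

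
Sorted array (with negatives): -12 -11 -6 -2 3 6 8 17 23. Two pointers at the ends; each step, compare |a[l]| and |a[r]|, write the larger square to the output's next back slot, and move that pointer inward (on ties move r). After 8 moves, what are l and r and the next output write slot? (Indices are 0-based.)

l=3, r=3, next write slot=0

l=0 r=8: |-12|<=|23| out[8]=529, r--
l=0 r=7: |-12|<=|17| out[7]=289, r--
l=0 r=6: |-12|>|8| out[6]=144, l++
l=1 r=6: |-11|>|8| out[5]=121, l++
l=2 r=6: |-6|<=|8| out[4]=64, r--
l=2 r=5: |-6|<=|6| out[3]=36, r--
l=2 r=4: |-6|>|3| out[2]=36, l++
l=3 r=4: |-2|<=|3| out[1]=9, r--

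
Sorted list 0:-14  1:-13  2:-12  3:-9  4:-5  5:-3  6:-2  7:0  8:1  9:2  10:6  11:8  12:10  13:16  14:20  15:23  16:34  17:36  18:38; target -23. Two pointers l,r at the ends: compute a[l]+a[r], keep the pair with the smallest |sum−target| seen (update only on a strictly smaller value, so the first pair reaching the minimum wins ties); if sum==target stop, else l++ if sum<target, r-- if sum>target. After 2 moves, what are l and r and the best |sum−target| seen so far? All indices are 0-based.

l=0 r=18: -14+38=24 d=47 *, r--
l=0 r=17: -14+36=22 d=45 *, r--

l=0, r=16, best |Δ|=45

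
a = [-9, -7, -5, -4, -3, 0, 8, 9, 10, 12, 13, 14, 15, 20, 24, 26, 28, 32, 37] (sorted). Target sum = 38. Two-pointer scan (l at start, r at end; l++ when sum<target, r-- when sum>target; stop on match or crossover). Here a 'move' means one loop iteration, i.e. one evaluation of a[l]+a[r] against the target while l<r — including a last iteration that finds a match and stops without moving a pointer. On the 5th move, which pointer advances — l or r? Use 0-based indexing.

l=0 r=18: -9+37=28 <38, l++
l=1 r=18: -7+37=30 <38, l++
l=2 r=18: -5+37=32 <38, l++
l=3 r=18: -4+37=33 <38, l++
l=4 r=18: -3+37=34 <38, l++

l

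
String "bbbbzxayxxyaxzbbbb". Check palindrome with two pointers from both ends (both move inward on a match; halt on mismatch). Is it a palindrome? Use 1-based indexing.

l=1 r=18: 'b'=='b', l++,r--
l=2 r=17: 'b'=='b', l++,r--
l=3 r=16: 'b'=='b', l++,r--
l=4 r=15: 'b'=='b', l++,r--
l=5 r=14: 'z'=='z', l++,r--
l=6 r=13: 'x'=='x', l++,r--
l=7 r=12: 'a'=='a', l++,r--
l=8 r=11: 'y'=='y', l++,r--
l=9 r=10: 'x'=='x', l++,r--

palindrome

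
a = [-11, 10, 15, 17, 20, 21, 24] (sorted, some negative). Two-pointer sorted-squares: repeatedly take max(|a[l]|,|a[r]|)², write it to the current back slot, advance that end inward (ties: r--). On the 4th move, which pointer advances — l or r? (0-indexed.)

r

[0,6] |-11|<=|24| out[6]=576 → r--
[0,5] |-11|<=|21| out[5]=441 → r--
[0,4] |-11|<=|20| out[4]=400 → r--
[0,3] |-11|<=|17| out[3]=289 → r--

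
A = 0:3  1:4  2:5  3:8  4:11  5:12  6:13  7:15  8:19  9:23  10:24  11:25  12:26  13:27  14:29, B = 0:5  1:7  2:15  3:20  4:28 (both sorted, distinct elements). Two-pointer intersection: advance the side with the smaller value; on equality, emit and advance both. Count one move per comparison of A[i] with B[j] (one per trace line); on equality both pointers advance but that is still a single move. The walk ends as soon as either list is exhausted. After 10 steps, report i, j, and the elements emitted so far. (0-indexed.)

[i=0,j=0] 3<5 → i++
[i=1,j=0] 4<5 → i++
[i=2,j=0] 5==5 emit → i++,j++
[i=3,j=1] 8>7 → j++
[i=3,j=2] 8<15 → i++
[i=4,j=2] 11<15 → i++
[i=5,j=2] 12<15 → i++
[i=6,j=2] 13<15 → i++
[i=7,j=2] 15==15 emit → i++,j++
[i=8,j=3] 19<20 → i++

i=9, j=3, emitted=[5, 15]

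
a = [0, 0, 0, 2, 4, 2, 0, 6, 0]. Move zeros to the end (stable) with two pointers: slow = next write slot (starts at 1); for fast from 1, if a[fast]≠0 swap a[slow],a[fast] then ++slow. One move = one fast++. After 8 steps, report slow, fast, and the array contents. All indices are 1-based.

slow=5, fast=9, a=[2, 4, 2, 6, 0, 0, 0, 0, 0]

slow=1 fast=1: a[fast]=0, fast++
slow=1 fast=2: a[fast]=0, fast++
slow=1 fast=3: a[fast]=0, fast++
slow=1 fast=4: a[fast]=2≠0 swap→a[1]=2, slow++,fast++
slow=2 fast=5: a[fast]=4≠0 swap→a[2]=4, slow++,fast++
slow=3 fast=6: a[fast]=2≠0 swap→a[3]=2, slow++,fast++
slow=4 fast=7: a[fast]=0, fast++
slow=4 fast=8: a[fast]=6≠0 swap→a[4]=6, slow++,fast++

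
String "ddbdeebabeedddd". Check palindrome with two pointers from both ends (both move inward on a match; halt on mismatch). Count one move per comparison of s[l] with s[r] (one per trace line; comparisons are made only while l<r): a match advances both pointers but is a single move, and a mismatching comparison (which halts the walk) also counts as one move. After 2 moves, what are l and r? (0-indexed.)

l=2, r=12

[0,14] 'd'=='d' → l++,r--
[1,13] 'd'=='d' → l++,r--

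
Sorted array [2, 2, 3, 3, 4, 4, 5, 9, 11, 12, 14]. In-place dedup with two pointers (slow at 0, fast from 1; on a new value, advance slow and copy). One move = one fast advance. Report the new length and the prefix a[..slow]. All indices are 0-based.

length 8; prefix = [2, 3, 4, 5, 9, 11, 12, 14]

slow=0 fast=1: a[fast]=2=a[slow] dup, fast++
slow=0 fast=2: a[fast]=3≠a[slow]=2 write a[1]=3, slow++,fast++
slow=1 fast=3: a[fast]=3=a[slow] dup, fast++
slow=1 fast=4: a[fast]=4≠a[slow]=3 write a[2]=4, slow++,fast++
slow=2 fast=5: a[fast]=4=a[slow] dup, fast++
slow=2 fast=6: a[fast]=5≠a[slow]=4 write a[3]=5, slow++,fast++
slow=3 fast=7: a[fast]=9≠a[slow]=5 write a[4]=9, slow++,fast++
slow=4 fast=8: a[fast]=11≠a[slow]=9 write a[5]=11, slow++,fast++
slow=5 fast=9: a[fast]=12≠a[slow]=11 write a[6]=12, slow++,fast++
slow=6 fast=10: a[fast]=14≠a[slow]=12 write a[7]=14, slow++,fast++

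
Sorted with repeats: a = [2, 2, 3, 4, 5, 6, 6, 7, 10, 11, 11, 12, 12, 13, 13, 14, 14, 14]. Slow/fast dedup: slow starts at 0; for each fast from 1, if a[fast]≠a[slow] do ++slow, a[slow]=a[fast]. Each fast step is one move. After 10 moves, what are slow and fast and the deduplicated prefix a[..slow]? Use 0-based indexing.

slow=7, fast=11, prefix=[2, 3, 4, 5, 6, 7, 10, 11]

(s=0,f=1) a[fast]=2=a[slow] dup → fast++
(s=0,f=2) a[fast]=3≠a[slow]=2 write a[1]=3 → slow++,fast++
(s=1,f=3) a[fast]=4≠a[slow]=3 write a[2]=4 → slow++,fast++
(s=2,f=4) a[fast]=5≠a[slow]=4 write a[3]=5 → slow++,fast++
(s=3,f=5) a[fast]=6≠a[slow]=5 write a[4]=6 → slow++,fast++
(s=4,f=6) a[fast]=6=a[slow] dup → fast++
(s=4,f=7) a[fast]=7≠a[slow]=6 write a[5]=7 → slow++,fast++
(s=5,f=8) a[fast]=10≠a[slow]=7 write a[6]=10 → slow++,fast++
(s=6,f=9) a[fast]=11≠a[slow]=10 write a[7]=11 → slow++,fast++
(s=7,f=10) a[fast]=11=a[slow] dup → fast++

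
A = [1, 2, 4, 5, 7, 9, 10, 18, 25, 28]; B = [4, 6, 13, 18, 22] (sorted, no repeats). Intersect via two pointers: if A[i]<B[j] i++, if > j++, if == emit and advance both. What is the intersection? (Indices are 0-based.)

intersection = [4, 18]

[i=0,j=0] 1<4 → i++
[i=1,j=0] 2<4 → i++
[i=2,j=0] 4==4 emit → i++,j++
[i=3,j=1] 5<6 → i++
[i=4,j=1] 7>6 → j++
[i=4,j=2] 7<13 → i++
[i=5,j=2] 9<13 → i++
[i=6,j=2] 10<13 → i++
[i=7,j=2] 18>13 → j++
[i=7,j=3] 18==18 emit → i++,j++
[i=8,j=4] 25>22 → j++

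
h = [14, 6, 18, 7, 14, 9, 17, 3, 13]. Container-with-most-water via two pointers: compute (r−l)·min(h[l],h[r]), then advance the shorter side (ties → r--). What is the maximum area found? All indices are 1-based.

max area = 104

l=1 r=9: min(14,13)*8=104 best=104 *, r--
l=1 r=8: min(14,3)*7=21 best=104, r--
l=1 r=7: min(14,17)*6=84 best=104, l++
l=2 r=7: min(6,17)*5=30 best=104, l++
l=3 r=7: min(18,17)*4=68 best=104, r--
l=3 r=6: min(18,9)*3=27 best=104, r--
l=3 r=5: min(18,14)*2=28 best=104, r--
l=3 r=4: min(18,7)*1=7 best=104, r--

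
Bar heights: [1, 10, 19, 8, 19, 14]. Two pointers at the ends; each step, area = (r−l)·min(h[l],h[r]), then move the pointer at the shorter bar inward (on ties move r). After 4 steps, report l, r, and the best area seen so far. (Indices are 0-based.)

l=2, r=3, best area=42

l=0 r=5: min(1,14)*5=5 best=5 *, l++
l=1 r=5: min(10,14)*4=40 best=40 *, l++
l=2 r=5: min(19,14)*3=42 best=42 *, r--
l=2 r=4: min(19,19)*2=38 best=42, r--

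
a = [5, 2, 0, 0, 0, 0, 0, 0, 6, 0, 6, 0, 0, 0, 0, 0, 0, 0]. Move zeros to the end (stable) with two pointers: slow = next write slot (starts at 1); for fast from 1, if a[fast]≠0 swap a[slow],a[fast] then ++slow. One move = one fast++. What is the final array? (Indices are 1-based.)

[5, 2, 6, 6, 0, 0, 0, 0, 0, 0, 0, 0, 0, 0, 0, 0, 0, 0]

(s=1,f=1) a[fast]=5≠0 swap→a[1]=5 → slow++,fast++
(s=2,f=2) a[fast]=2≠0 swap→a[2]=2 → slow++,fast++
(s=3,f=3) a[fast]=0 → fast++
(s=3,f=4) a[fast]=0 → fast++
(s=3,f=5) a[fast]=0 → fast++
(s=3,f=6) a[fast]=0 → fast++
(s=3,f=7) a[fast]=0 → fast++
(s=3,f=8) a[fast]=0 → fast++
(s=3,f=9) a[fast]=6≠0 swap→a[3]=6 → slow++,fast++
(s=4,f=10) a[fast]=0 → fast++
(s=4,f=11) a[fast]=6≠0 swap→a[4]=6 → slow++,fast++
(s=5,f=12) a[fast]=0 → fast++
(s=5,f=13) a[fast]=0 → fast++
(s=5,f=14) a[fast]=0 → fast++
(s=5,f=15) a[fast]=0 → fast++
(s=5,f=16) a[fast]=0 → fast++
(s=5,f=17) a[fast]=0 → fast++
(s=5,f=18) a[fast]=0 → fast++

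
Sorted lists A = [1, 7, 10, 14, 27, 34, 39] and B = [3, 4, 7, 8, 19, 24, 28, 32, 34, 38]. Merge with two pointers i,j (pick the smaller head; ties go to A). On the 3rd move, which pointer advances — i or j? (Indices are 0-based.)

j

i=0 j=0: A[i]=1<=B[j]=3 take 1, i++
i=1 j=0: A[i]=7>B[j]=3 take 3, j++
i=1 j=1: A[i]=7>B[j]=4 take 4, j++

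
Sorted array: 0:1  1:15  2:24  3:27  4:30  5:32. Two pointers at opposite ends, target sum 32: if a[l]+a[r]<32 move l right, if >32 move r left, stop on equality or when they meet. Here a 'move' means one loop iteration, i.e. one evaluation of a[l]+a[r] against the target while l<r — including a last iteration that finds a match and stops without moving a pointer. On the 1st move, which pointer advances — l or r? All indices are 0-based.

[0,5] 1+32=33 >32 → r--

r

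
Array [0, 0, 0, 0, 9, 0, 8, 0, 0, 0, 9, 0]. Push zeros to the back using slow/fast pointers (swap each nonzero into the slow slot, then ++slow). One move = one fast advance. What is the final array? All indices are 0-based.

[9, 8, 9, 0, 0, 0, 0, 0, 0, 0, 0, 0]

(s=0,f=0) a[fast]=0 → fast++
(s=0,f=1) a[fast]=0 → fast++
(s=0,f=2) a[fast]=0 → fast++
(s=0,f=3) a[fast]=0 → fast++
(s=0,f=4) a[fast]=9≠0 swap→a[0]=9 → slow++,fast++
(s=1,f=5) a[fast]=0 → fast++
(s=1,f=6) a[fast]=8≠0 swap→a[1]=8 → slow++,fast++
(s=2,f=7) a[fast]=0 → fast++
(s=2,f=8) a[fast]=0 → fast++
(s=2,f=9) a[fast]=0 → fast++
(s=2,f=10) a[fast]=9≠0 swap→a[2]=9 → slow++,fast++
(s=3,f=11) a[fast]=0 → fast++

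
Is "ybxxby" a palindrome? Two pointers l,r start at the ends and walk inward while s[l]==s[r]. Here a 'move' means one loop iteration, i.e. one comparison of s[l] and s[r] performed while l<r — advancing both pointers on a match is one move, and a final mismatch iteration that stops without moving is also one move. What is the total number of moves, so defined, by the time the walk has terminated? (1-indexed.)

3 moves

[1,6] 'y'=='y' → l++,r--
[2,5] 'b'=='b' → l++,r--
[3,4] 'x'=='x' → l++,r--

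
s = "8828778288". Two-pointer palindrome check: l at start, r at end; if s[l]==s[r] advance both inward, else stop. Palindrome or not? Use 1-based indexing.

[1,10] '8'=='8' → l++,r--
[2,9] '8'=='8' → l++,r--
[3,8] '2'=='2' → l++,r--
[4,7] '8'=='8' → l++,r--
[5,6] '7'=='7' → l++,r--

palindrome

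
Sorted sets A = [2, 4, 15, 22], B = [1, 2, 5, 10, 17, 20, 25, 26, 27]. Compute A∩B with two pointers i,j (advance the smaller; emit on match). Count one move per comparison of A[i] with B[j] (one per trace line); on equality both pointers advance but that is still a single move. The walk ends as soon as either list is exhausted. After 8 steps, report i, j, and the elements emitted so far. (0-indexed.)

i=3, j=6, emitted=[2]

i=0 j=0: 2>1, j++
i=0 j=1: 2==2 emit, i++,j++
i=1 j=2: 4<5, i++
i=2 j=2: 15>5, j++
i=2 j=3: 15>10, j++
i=2 j=4: 15<17, i++
i=3 j=4: 22>17, j++
i=3 j=5: 22>20, j++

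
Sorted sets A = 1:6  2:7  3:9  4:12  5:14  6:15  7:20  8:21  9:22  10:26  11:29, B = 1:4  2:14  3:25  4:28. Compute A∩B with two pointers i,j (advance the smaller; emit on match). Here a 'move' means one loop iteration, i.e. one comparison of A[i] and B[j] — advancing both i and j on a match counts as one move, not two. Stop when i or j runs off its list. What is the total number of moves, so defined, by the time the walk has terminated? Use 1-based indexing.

13 moves

i=1 j=1: 6>4, j++
i=1 j=2: 6<14, i++
i=2 j=2: 7<14, i++
i=3 j=2: 9<14, i++
i=4 j=2: 12<14, i++
i=5 j=2: 14==14 emit, i++,j++
i=6 j=3: 15<25, i++
i=7 j=3: 20<25, i++
i=8 j=3: 21<25, i++
i=9 j=3: 22<25, i++
i=10 j=3: 26>25, j++
i=10 j=4: 26<28, i++
i=11 j=4: 29>28, j++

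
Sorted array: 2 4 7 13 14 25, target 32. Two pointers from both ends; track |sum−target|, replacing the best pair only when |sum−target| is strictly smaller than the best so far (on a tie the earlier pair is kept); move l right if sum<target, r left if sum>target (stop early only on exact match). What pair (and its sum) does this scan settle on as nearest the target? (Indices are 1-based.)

[1,6] 2+25=27 d=5 * → l++
[2,6] 4+25=29 d=3 * → l++
[3,6] 7+25=32 d=0 * → stop

pair (7, 25) with sum 32 (|Δ|=0)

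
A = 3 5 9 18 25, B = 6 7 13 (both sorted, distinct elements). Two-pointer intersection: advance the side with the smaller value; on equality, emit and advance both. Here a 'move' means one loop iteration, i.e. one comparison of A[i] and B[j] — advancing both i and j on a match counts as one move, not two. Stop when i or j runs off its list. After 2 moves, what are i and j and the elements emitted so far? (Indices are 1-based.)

i=3, j=1, emitted=[]

i=1 j=1: 3<6, i++
i=2 j=1: 5<6, i++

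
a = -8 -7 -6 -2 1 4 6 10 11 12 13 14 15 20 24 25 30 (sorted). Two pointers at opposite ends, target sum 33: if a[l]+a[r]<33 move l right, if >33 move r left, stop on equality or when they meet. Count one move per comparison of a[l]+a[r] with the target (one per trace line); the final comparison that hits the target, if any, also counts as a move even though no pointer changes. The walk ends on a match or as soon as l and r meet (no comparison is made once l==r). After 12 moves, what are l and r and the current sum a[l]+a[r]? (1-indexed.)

l=10, r=14, sum=32

l=1 r=17: -8+30=22 <33, l++
l=2 r=17: -7+30=23 <33, l++
l=3 r=17: -6+30=24 <33, l++
l=4 r=17: -2+30=28 <33, l++
l=5 r=17: 1+30=31 <33, l++
l=6 r=17: 4+30=34 >33, r--
l=6 r=16: 4+25=29 <33, l++
l=7 r=16: 6+25=31 <33, l++
l=8 r=16: 10+25=35 >33, r--
l=8 r=15: 10+24=34 >33, r--
l=8 r=14: 10+20=30 <33, l++
l=9 r=14: 11+20=31 <33, l++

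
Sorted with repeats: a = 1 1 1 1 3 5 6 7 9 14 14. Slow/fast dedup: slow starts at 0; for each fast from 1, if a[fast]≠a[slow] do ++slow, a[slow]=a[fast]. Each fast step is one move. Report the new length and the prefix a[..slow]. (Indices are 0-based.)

length 7; prefix = [1, 3, 5, 6, 7, 9, 14]

slow=0 fast=1: a[fast]=1=a[slow] dup, fast++
slow=0 fast=2: a[fast]=1=a[slow] dup, fast++
slow=0 fast=3: a[fast]=1=a[slow] dup, fast++
slow=0 fast=4: a[fast]=3≠a[slow]=1 write a[1]=3, slow++,fast++
slow=1 fast=5: a[fast]=5≠a[slow]=3 write a[2]=5, slow++,fast++
slow=2 fast=6: a[fast]=6≠a[slow]=5 write a[3]=6, slow++,fast++
slow=3 fast=7: a[fast]=7≠a[slow]=6 write a[4]=7, slow++,fast++
slow=4 fast=8: a[fast]=9≠a[slow]=7 write a[5]=9, slow++,fast++
slow=5 fast=9: a[fast]=14≠a[slow]=9 write a[6]=14, slow++,fast++
slow=6 fast=10: a[fast]=14=a[slow] dup, fast++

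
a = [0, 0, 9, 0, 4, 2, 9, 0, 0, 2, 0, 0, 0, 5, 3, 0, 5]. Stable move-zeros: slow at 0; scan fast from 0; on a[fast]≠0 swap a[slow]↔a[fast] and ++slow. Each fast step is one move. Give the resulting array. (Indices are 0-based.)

[9, 4, 2, 9, 2, 5, 3, 5, 0, 0, 0, 0, 0, 0, 0, 0, 0]

slow=0 fast=0: a[fast]=0, fast++
slow=0 fast=1: a[fast]=0, fast++
slow=0 fast=2: a[fast]=9≠0 swap→a[0]=9, slow++,fast++
slow=1 fast=3: a[fast]=0, fast++
slow=1 fast=4: a[fast]=4≠0 swap→a[1]=4, slow++,fast++
slow=2 fast=5: a[fast]=2≠0 swap→a[2]=2, slow++,fast++
slow=3 fast=6: a[fast]=9≠0 swap→a[3]=9, slow++,fast++
slow=4 fast=7: a[fast]=0, fast++
slow=4 fast=8: a[fast]=0, fast++
slow=4 fast=9: a[fast]=2≠0 swap→a[4]=2, slow++,fast++
slow=5 fast=10: a[fast]=0, fast++
slow=5 fast=11: a[fast]=0, fast++
slow=5 fast=12: a[fast]=0, fast++
slow=5 fast=13: a[fast]=5≠0 swap→a[5]=5, slow++,fast++
slow=6 fast=14: a[fast]=3≠0 swap→a[6]=3, slow++,fast++
slow=7 fast=15: a[fast]=0, fast++
slow=7 fast=16: a[fast]=5≠0 swap→a[7]=5, slow++,fast++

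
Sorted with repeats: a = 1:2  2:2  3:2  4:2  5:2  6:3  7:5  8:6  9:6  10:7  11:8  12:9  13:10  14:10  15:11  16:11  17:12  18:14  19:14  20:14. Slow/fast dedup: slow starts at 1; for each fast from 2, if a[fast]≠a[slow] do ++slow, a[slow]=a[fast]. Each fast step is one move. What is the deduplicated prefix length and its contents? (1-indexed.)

length 11; prefix = [2, 3, 5, 6, 7, 8, 9, 10, 11, 12, 14]

slow=1 fast=2: a[fast]=2=a[slow] dup, fast++
slow=1 fast=3: a[fast]=2=a[slow] dup, fast++
slow=1 fast=4: a[fast]=2=a[slow] dup, fast++
slow=1 fast=5: a[fast]=2=a[slow] dup, fast++
slow=1 fast=6: a[fast]=3≠a[slow]=2 write a[2]=3, slow++,fast++
slow=2 fast=7: a[fast]=5≠a[slow]=3 write a[3]=5, slow++,fast++
slow=3 fast=8: a[fast]=6≠a[slow]=5 write a[4]=6, slow++,fast++
slow=4 fast=9: a[fast]=6=a[slow] dup, fast++
slow=4 fast=10: a[fast]=7≠a[slow]=6 write a[5]=7, slow++,fast++
slow=5 fast=11: a[fast]=8≠a[slow]=7 write a[6]=8, slow++,fast++
slow=6 fast=12: a[fast]=9≠a[slow]=8 write a[7]=9, slow++,fast++
slow=7 fast=13: a[fast]=10≠a[slow]=9 write a[8]=10, slow++,fast++
slow=8 fast=14: a[fast]=10=a[slow] dup, fast++
slow=8 fast=15: a[fast]=11≠a[slow]=10 write a[9]=11, slow++,fast++
slow=9 fast=16: a[fast]=11=a[slow] dup, fast++
slow=9 fast=17: a[fast]=12≠a[slow]=11 write a[10]=12, slow++,fast++
slow=10 fast=18: a[fast]=14≠a[slow]=12 write a[11]=14, slow++,fast++
slow=11 fast=19: a[fast]=14=a[slow] dup, fast++
slow=11 fast=20: a[fast]=14=a[slow] dup, fast++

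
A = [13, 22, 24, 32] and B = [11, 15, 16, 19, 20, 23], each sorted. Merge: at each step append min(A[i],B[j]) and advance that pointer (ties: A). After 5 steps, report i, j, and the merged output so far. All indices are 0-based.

i=1, j=4, merged so far=[11, 13, 15, 16, 19]

[i=0,j=0] A[i]=13>B[j]=11 take 11 → j++
[i=0,j=1] A[i]=13<=B[j]=15 take 13 → i++
[i=1,j=1] A[i]=22>B[j]=15 take 15 → j++
[i=1,j=2] A[i]=22>B[j]=16 take 16 → j++
[i=1,j=3] A[i]=22>B[j]=19 take 19 → j++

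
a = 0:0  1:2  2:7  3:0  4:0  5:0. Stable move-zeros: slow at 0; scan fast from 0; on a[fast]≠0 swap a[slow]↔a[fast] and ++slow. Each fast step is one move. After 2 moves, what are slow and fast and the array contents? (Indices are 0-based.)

slow=0 fast=0: a[fast]=0, fast++
slow=0 fast=1: a[fast]=2≠0 swap→a[0]=2, slow++,fast++

slow=1, fast=2, a=[2, 0, 7, 0, 0, 0]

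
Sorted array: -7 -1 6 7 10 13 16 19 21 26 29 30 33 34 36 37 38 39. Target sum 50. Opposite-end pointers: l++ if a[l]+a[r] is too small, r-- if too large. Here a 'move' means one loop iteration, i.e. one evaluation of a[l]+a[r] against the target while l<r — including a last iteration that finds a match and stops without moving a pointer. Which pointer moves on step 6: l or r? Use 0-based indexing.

[0,17] -7+39=32 <50 → l++
[1,17] -1+39=38 <50 → l++
[2,17] 6+39=45 <50 → l++
[3,17] 7+39=46 <50 → l++
[4,17] 10+39=49 <50 → l++
[5,17] 13+39=52 >50 → r--

r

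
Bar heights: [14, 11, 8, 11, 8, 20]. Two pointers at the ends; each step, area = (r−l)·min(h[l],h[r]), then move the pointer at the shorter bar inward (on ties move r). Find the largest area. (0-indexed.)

l=0 r=5: min(14,20)*5=70 best=70 *, l++
l=1 r=5: min(11,20)*4=44 best=70, l++
l=2 r=5: min(8,20)*3=24 best=70, l++
l=3 r=5: min(11,20)*2=22 best=70, l++
l=4 r=5: min(8,20)*1=8 best=70, l++

max area = 70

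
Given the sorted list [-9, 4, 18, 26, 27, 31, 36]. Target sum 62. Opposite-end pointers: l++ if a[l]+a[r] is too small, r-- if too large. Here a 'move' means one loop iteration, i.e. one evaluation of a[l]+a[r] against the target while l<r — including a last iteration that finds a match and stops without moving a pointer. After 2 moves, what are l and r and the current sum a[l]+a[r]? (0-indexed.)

l=2, r=6, sum=54

l=0 r=6: -9+36=27 <62, l++
l=1 r=6: 4+36=40 <62, l++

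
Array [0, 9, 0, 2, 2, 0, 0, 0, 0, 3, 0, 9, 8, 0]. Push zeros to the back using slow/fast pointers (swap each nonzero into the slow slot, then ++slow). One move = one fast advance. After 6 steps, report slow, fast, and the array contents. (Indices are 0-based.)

(s=0,f=0) a[fast]=0 → fast++
(s=0,f=1) a[fast]=9≠0 swap→a[0]=9 → slow++,fast++
(s=1,f=2) a[fast]=0 → fast++
(s=1,f=3) a[fast]=2≠0 swap→a[1]=2 → slow++,fast++
(s=2,f=4) a[fast]=2≠0 swap→a[2]=2 → slow++,fast++
(s=3,f=5) a[fast]=0 → fast++

slow=3, fast=6, a=[9, 2, 2, 0, 0, 0, 0, 0, 0, 3, 0, 9, 8, 0]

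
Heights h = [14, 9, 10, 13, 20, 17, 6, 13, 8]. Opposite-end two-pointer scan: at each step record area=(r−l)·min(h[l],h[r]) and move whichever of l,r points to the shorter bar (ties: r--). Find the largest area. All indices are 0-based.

max area = 91

l=0 r=8: min(14,8)*8=64 best=64 *, r--
l=0 r=7: min(14,13)*7=91 best=91 *, r--
l=0 r=6: min(14,6)*6=36 best=91, r--
l=0 r=5: min(14,17)*5=70 best=91, l++
l=1 r=5: min(9,17)*4=36 best=91, l++
l=2 r=5: min(10,17)*3=30 best=91, l++
l=3 r=5: min(13,17)*2=26 best=91, l++
l=4 r=5: min(20,17)*1=17 best=91, r--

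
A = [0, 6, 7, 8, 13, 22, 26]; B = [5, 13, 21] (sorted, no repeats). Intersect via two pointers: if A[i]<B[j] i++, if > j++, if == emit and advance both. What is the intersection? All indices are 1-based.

intersection = [13]

[i=1,j=1] 0<5 → i++
[i=2,j=1] 6>5 → j++
[i=2,j=2] 6<13 → i++
[i=3,j=2] 7<13 → i++
[i=4,j=2] 8<13 → i++
[i=5,j=2] 13==13 emit → i++,j++
[i=6,j=3] 22>21 → j++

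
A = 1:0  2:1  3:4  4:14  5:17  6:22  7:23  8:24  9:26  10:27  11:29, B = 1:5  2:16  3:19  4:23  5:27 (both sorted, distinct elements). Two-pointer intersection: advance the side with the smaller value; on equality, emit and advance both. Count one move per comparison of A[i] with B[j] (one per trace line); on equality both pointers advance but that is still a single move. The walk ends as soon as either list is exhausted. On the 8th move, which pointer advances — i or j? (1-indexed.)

j

[i=1,j=1] 0<5 → i++
[i=2,j=1] 1<5 → i++
[i=3,j=1] 4<5 → i++
[i=4,j=1] 14>5 → j++
[i=4,j=2] 14<16 → i++
[i=5,j=2] 17>16 → j++
[i=5,j=3] 17<19 → i++
[i=6,j=3] 22>19 → j++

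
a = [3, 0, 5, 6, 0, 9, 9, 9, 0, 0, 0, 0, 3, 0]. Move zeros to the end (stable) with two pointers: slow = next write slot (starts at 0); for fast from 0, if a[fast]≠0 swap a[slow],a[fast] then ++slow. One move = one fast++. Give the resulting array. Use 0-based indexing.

[3, 5, 6, 9, 9, 9, 3, 0, 0, 0, 0, 0, 0, 0]

slow=0 fast=0: a[fast]=3≠0 swap→a[0]=3, slow++,fast++
slow=1 fast=1: a[fast]=0, fast++
slow=1 fast=2: a[fast]=5≠0 swap→a[1]=5, slow++,fast++
slow=2 fast=3: a[fast]=6≠0 swap→a[2]=6, slow++,fast++
slow=3 fast=4: a[fast]=0, fast++
slow=3 fast=5: a[fast]=9≠0 swap→a[3]=9, slow++,fast++
slow=4 fast=6: a[fast]=9≠0 swap→a[4]=9, slow++,fast++
slow=5 fast=7: a[fast]=9≠0 swap→a[5]=9, slow++,fast++
slow=6 fast=8: a[fast]=0, fast++
slow=6 fast=9: a[fast]=0, fast++
slow=6 fast=10: a[fast]=0, fast++
slow=6 fast=11: a[fast]=0, fast++
slow=6 fast=12: a[fast]=3≠0 swap→a[6]=3, slow++,fast++
slow=7 fast=13: a[fast]=0, fast++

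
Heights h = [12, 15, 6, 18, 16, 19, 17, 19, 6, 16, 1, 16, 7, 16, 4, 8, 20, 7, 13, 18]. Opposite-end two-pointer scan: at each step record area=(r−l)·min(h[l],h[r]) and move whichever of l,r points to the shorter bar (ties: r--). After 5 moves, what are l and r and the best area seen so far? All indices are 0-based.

[0,19] min(12,18)*19=228 best=228 * → l++
[1,19] min(15,18)*18=270 best=270 * → l++
[2,19] min(6,18)*17=102 best=270 → l++
[3,19] min(18,18)*16=288 best=288 * → r--
[3,18] min(18,13)*15=195 best=288 → r--

l=3, r=17, best area=288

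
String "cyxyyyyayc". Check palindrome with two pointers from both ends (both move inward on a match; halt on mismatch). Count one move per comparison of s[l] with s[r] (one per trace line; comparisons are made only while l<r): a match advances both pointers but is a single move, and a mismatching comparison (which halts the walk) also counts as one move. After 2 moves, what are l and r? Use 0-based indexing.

[0,9] 'c'=='c' → l++,r--
[1,8] 'y'=='y' → l++,r--

l=2, r=7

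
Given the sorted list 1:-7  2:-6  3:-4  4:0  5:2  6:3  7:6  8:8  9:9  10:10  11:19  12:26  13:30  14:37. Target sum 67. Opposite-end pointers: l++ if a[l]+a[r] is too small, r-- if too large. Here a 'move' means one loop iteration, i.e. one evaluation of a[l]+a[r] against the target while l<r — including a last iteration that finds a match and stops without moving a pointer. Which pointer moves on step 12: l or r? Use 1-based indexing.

[1,14] -7+37=30 <67 → l++
[2,14] -6+37=31 <67 → l++
[3,14] -4+37=33 <67 → l++
[4,14] 0+37=37 <67 → l++
[5,14] 2+37=39 <67 → l++
[6,14] 3+37=40 <67 → l++
[7,14] 6+37=43 <67 → l++
[8,14] 8+37=45 <67 → l++
[9,14] 9+37=46 <67 → l++
[10,14] 10+37=47 <67 → l++
[11,14] 19+37=56 <67 → l++
[12,14] 26+37=63 <67 → l++

l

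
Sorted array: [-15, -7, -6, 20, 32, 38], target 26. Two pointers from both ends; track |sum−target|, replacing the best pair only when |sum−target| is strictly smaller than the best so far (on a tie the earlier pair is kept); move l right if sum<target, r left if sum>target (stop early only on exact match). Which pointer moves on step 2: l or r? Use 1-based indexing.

r

[1,6] -15+38=23 d=3 * → l++
[2,6] -7+38=31 d=5 → r--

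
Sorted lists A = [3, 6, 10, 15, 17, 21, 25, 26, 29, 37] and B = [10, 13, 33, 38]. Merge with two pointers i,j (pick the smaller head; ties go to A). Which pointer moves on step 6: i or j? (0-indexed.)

i

i=0 j=0: A[i]=3<=B[j]=10 take 3, i++
i=1 j=0: A[i]=6<=B[j]=10 take 6, i++
i=2 j=0: A[i]=10<=B[j]=10 take 10, i++
i=3 j=0: A[i]=15>B[j]=10 take 10, j++
i=3 j=1: A[i]=15>B[j]=13 take 13, j++
i=3 j=2: A[i]=15<=B[j]=33 take 15, i++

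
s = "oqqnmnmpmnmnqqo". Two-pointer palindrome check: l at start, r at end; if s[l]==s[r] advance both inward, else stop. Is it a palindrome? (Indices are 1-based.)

[1,15] 'o'=='o' → l++,r--
[2,14] 'q'=='q' → l++,r--
[3,13] 'q'=='q' → l++,r--
[4,12] 'n'=='n' → l++,r--
[5,11] 'm'=='m' → l++,r--
[6,10] 'n'=='n' → l++,r--
[7,9] 'm'=='m' → l++,r--

palindrome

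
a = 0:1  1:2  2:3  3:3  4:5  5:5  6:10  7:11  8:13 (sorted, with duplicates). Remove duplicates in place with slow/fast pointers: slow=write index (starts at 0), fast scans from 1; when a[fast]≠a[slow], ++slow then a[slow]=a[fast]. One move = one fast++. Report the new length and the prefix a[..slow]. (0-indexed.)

(s=0,f=1) a[fast]=2≠a[slow]=1 write a[1]=2 → slow++,fast++
(s=1,f=2) a[fast]=3≠a[slow]=2 write a[2]=3 → slow++,fast++
(s=2,f=3) a[fast]=3=a[slow] dup → fast++
(s=2,f=4) a[fast]=5≠a[slow]=3 write a[3]=5 → slow++,fast++
(s=3,f=5) a[fast]=5=a[slow] dup → fast++
(s=3,f=6) a[fast]=10≠a[slow]=5 write a[4]=10 → slow++,fast++
(s=4,f=7) a[fast]=11≠a[slow]=10 write a[5]=11 → slow++,fast++
(s=5,f=8) a[fast]=13≠a[slow]=11 write a[6]=13 → slow++,fast++

length 7; prefix = [1, 2, 3, 5, 10, 11, 13]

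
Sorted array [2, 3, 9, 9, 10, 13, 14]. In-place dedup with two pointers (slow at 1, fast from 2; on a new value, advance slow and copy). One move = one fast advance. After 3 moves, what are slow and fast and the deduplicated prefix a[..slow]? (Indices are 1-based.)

slow=3, fast=5, prefix=[2, 3, 9]

(s=1,f=2) a[fast]=3≠a[slow]=2 write a[2]=3 → slow++,fast++
(s=2,f=3) a[fast]=9≠a[slow]=3 write a[3]=9 → slow++,fast++
(s=3,f=4) a[fast]=9=a[slow] dup → fast++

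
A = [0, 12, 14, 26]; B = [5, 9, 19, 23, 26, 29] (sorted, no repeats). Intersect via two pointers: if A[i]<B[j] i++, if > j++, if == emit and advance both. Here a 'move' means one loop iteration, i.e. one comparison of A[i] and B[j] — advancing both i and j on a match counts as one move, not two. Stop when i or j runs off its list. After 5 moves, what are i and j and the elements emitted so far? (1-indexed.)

i=4, j=3, emitted=[]

i=1 j=1: 0<5, i++
i=2 j=1: 12>5, j++
i=2 j=2: 12>9, j++
i=2 j=3: 12<19, i++
i=3 j=3: 14<19, i++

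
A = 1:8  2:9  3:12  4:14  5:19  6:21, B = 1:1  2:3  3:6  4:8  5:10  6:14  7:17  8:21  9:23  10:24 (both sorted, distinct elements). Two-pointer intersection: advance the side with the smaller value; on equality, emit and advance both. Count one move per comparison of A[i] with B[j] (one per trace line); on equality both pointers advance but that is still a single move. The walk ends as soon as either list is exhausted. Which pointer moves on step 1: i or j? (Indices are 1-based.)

i=1 j=1: 8>1, j++

j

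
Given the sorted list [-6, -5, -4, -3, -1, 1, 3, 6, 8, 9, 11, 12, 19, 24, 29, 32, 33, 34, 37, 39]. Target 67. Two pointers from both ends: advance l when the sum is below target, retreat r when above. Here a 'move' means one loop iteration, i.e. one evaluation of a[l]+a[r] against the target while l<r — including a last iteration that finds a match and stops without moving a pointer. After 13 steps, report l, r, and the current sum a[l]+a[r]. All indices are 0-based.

[0,19] -6+39=33 <67 → l++
[1,19] -5+39=34 <67 → l++
[2,19] -4+39=35 <67 → l++
[3,19] -3+39=36 <67 → l++
[4,19] -1+39=38 <67 → l++
[5,19] 1+39=40 <67 → l++
[6,19] 3+39=42 <67 → l++
[7,19] 6+39=45 <67 → l++
[8,19] 8+39=47 <67 → l++
[9,19] 9+39=48 <67 → l++
[10,19] 11+39=50 <67 → l++
[11,19] 12+39=51 <67 → l++
[12,19] 19+39=58 <67 → l++

l=13, r=19, sum=63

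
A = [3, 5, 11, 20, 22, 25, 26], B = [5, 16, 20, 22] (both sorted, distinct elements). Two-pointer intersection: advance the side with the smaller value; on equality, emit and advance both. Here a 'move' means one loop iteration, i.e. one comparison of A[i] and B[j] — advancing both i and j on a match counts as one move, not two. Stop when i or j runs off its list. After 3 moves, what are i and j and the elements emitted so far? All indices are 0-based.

i=3, j=1, emitted=[5]

[i=0,j=0] 3<5 → i++
[i=1,j=0] 5==5 emit → i++,j++
[i=2,j=1] 11<16 → i++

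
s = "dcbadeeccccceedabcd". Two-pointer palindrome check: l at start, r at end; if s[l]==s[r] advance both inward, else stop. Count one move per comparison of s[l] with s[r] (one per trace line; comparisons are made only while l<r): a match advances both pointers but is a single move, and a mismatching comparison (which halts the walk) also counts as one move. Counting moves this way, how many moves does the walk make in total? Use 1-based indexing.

[1,19] 'd'=='d' → l++,r--
[2,18] 'c'=='c' → l++,r--
[3,17] 'b'=='b' → l++,r--
[4,16] 'a'=='a' → l++,r--
[5,15] 'd'=='d' → l++,r--
[6,14] 'e'=='e' → l++,r--
[7,13] 'e'=='e' → l++,r--
[8,12] 'c'=='c' → l++,r--
[9,11] 'c'=='c' → l++,r--

9 moves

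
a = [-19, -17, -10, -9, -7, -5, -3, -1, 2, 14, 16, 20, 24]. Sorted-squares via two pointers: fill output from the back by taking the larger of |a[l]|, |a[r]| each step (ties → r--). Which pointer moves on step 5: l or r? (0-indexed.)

l=0 r=12: |-19|<=|24| out[12]=576, r--
l=0 r=11: |-19|<=|20| out[11]=400, r--
l=0 r=10: |-19|>|16| out[10]=361, l++
l=1 r=10: |-17|>|16| out[9]=289, l++
l=2 r=10: |-10|<=|16| out[8]=256, r--

r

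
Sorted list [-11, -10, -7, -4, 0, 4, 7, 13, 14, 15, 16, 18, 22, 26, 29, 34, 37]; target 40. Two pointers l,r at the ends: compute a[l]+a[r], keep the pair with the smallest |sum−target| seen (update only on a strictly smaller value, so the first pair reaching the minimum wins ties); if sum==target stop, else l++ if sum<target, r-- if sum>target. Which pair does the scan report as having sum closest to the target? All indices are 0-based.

pair (14, 26) with sum 40 (|Δ|=0)

l=0 r=16: -11+37=26 d=14 *, l++
l=1 r=16: -10+37=27 d=13 *, l++
l=2 r=16: -7+37=30 d=10 *, l++
l=3 r=16: -4+37=33 d=7 *, l++
l=4 r=16: 0+37=37 d=3 *, l++
l=5 r=16: 4+37=41 d=1 *, r--
l=5 r=15: 4+34=38 d=2, l++
l=6 r=15: 7+34=41 d=1, r--
l=6 r=14: 7+29=36 d=4, l++
l=7 r=14: 13+29=42 d=2, r--
l=7 r=13: 13+26=39 d=1, l++
l=8 r=13: 14+26=40 d=0 *, stop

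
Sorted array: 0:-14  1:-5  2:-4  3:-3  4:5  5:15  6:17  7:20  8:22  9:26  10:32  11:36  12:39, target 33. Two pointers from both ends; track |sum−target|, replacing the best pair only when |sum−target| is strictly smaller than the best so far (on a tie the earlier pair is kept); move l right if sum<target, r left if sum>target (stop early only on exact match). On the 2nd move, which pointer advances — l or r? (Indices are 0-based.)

r

[0,12] -14+39=25 d=8 * → l++
[1,12] -5+39=34 d=1 * → r--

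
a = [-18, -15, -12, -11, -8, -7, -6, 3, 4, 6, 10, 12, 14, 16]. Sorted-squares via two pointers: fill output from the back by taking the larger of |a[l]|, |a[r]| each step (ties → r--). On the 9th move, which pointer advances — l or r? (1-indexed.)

l

[1,14] |-18|>|16| out[14]=324 → l++
[2,14] |-15|<=|16| out[13]=256 → r--
[2,13] |-15|>|14| out[12]=225 → l++
[3,13] |-12|<=|14| out[11]=196 → r--
[3,12] |-12|<=|12| out[10]=144 → r--
[3,11] |-12|>|10| out[9]=144 → l++
[4,11] |-11|>|10| out[8]=121 → l++
[5,11] |-8|<=|10| out[7]=100 → r--
[5,10] |-8|>|6| out[6]=64 → l++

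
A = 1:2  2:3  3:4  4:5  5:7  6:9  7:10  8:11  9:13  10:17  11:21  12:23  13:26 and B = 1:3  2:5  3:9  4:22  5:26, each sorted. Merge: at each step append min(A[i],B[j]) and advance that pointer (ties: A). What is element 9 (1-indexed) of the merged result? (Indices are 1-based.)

merged[9] = 9

i=1 j=1: A[i]=2<=B[j]=3 take 2, i++
i=2 j=1: A[i]=3<=B[j]=3 take 3, i++
i=3 j=1: A[i]=4>B[j]=3 take 3, j++
i=3 j=2: A[i]=4<=B[j]=5 take 4, i++
i=4 j=2: A[i]=5<=B[j]=5 take 5, i++
i=5 j=2: A[i]=7>B[j]=5 take 5, j++
i=5 j=3: A[i]=7<=B[j]=9 take 7, i++
i=6 j=3: A[i]=9<=B[j]=9 take 9, i++
i=7 j=3: A[i]=10>B[j]=9 take 9, j++
i=7 j=4: A[i]=10<=B[j]=22 take 10, i++
i=8 j=4: A[i]=11<=B[j]=22 take 11, i++
i=9 j=4: A[i]=13<=B[j]=22 take 13, i++
i=10 j=4: A[i]=17<=B[j]=22 take 17, i++
i=11 j=4: A[i]=21<=B[j]=22 take 21, i++
i=12 j=4: A[i]=23>B[j]=22 take 22, j++
i=12 j=5: A[i]=23<=B[j]=26 take 23, i++
i=13 j=5: A[i]=26<=B[j]=26 take 26, i++
i=14 j=5: A done, take B[j]=26, j++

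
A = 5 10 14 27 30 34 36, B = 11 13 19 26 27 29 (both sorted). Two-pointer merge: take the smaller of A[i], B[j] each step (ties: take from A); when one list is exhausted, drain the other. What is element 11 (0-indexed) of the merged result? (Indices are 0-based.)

merged[11] = 34

[i=0,j=0] A[i]=5<=B[j]=11 take 5 → i++
[i=1,j=0] A[i]=10<=B[j]=11 take 10 → i++
[i=2,j=0] A[i]=14>B[j]=11 take 11 → j++
[i=2,j=1] A[i]=14>B[j]=13 take 13 → j++
[i=2,j=2] A[i]=14<=B[j]=19 take 14 → i++
[i=3,j=2] A[i]=27>B[j]=19 take 19 → j++
[i=3,j=3] A[i]=27>B[j]=26 take 26 → j++
[i=3,j=4] A[i]=27<=B[j]=27 take 27 → i++
[i=4,j=4] A[i]=30>B[j]=27 take 27 → j++
[i=4,j=5] A[i]=30>B[j]=29 take 29 → j++
[i=4,j=6] B done, take A[i]=30 → i++
[i=5,j=6] B done, take A[i]=34 → i++
[i=6,j=6] B done, take A[i]=36 → i++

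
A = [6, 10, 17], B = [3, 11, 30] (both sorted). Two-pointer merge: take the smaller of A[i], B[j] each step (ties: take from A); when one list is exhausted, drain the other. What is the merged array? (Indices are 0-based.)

[3, 6, 10, 11, 17, 30]

i=0 j=0: A[i]=6>B[j]=3 take 3, j++
i=0 j=1: A[i]=6<=B[j]=11 take 6, i++
i=1 j=1: A[i]=10<=B[j]=11 take 10, i++
i=2 j=1: A[i]=17>B[j]=11 take 11, j++
i=2 j=2: A[i]=17<=B[j]=30 take 17, i++
i=3 j=2: A done, take B[j]=30, j++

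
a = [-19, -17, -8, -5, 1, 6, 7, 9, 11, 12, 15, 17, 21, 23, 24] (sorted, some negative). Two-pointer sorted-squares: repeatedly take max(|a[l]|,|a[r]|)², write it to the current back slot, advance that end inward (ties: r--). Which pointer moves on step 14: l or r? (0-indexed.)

l

l=0 r=14: |-19|<=|24| out[14]=576, r--
l=0 r=13: |-19|<=|23| out[13]=529, r--
l=0 r=12: |-19|<=|21| out[12]=441, r--
l=0 r=11: |-19|>|17| out[11]=361, l++
l=1 r=11: |-17|<=|17| out[10]=289, r--
l=1 r=10: |-17|>|15| out[9]=289, l++
l=2 r=10: |-8|<=|15| out[8]=225, r--
l=2 r=9: |-8|<=|12| out[7]=144, r--
l=2 r=8: |-8|<=|11| out[6]=121, r--
l=2 r=7: |-8|<=|9| out[5]=81, r--
l=2 r=6: |-8|>|7| out[4]=64, l++
l=3 r=6: |-5|<=|7| out[3]=49, r--
l=3 r=5: |-5|<=|6| out[2]=36, r--
l=3 r=4: |-5|>|1| out[1]=25, l++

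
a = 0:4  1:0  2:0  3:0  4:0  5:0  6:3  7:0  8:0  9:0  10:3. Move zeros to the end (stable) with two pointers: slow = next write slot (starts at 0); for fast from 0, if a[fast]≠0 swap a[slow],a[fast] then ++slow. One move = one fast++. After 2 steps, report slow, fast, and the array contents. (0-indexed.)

slow=0 fast=0: a[fast]=4≠0 swap→a[0]=4, slow++,fast++
slow=1 fast=1: a[fast]=0, fast++

slow=1, fast=2, a=[4, 0, 0, 0, 0, 0, 3, 0, 0, 0, 3]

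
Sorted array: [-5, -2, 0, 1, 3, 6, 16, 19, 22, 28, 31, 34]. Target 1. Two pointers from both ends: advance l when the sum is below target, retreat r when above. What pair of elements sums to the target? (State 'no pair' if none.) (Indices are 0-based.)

l=0 r=11: -5+34=29 >1, r--
l=0 r=10: -5+31=26 >1, r--
l=0 r=9: -5+28=23 >1, r--
l=0 r=8: -5+22=17 >1, r--
l=0 r=7: -5+19=14 >1, r--
l=0 r=6: -5+16=11 >1, r--
l=0 r=5: -5+6=1, found

(-5, 6)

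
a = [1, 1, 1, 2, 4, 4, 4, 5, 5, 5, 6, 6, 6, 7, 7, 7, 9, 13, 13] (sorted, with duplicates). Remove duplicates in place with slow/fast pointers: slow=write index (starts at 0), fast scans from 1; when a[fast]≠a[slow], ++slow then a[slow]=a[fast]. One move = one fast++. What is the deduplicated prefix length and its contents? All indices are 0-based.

length 8; prefix = [1, 2, 4, 5, 6, 7, 9, 13]

slow=0 fast=1: a[fast]=1=a[slow] dup, fast++
slow=0 fast=2: a[fast]=1=a[slow] dup, fast++
slow=0 fast=3: a[fast]=2≠a[slow]=1 write a[1]=2, slow++,fast++
slow=1 fast=4: a[fast]=4≠a[slow]=2 write a[2]=4, slow++,fast++
slow=2 fast=5: a[fast]=4=a[slow] dup, fast++
slow=2 fast=6: a[fast]=4=a[slow] dup, fast++
slow=2 fast=7: a[fast]=5≠a[slow]=4 write a[3]=5, slow++,fast++
slow=3 fast=8: a[fast]=5=a[slow] dup, fast++
slow=3 fast=9: a[fast]=5=a[slow] dup, fast++
slow=3 fast=10: a[fast]=6≠a[slow]=5 write a[4]=6, slow++,fast++
slow=4 fast=11: a[fast]=6=a[slow] dup, fast++
slow=4 fast=12: a[fast]=6=a[slow] dup, fast++
slow=4 fast=13: a[fast]=7≠a[slow]=6 write a[5]=7, slow++,fast++
slow=5 fast=14: a[fast]=7=a[slow] dup, fast++
slow=5 fast=15: a[fast]=7=a[slow] dup, fast++
slow=5 fast=16: a[fast]=9≠a[slow]=7 write a[6]=9, slow++,fast++
slow=6 fast=17: a[fast]=13≠a[slow]=9 write a[7]=13, slow++,fast++
slow=7 fast=18: a[fast]=13=a[slow] dup, fast++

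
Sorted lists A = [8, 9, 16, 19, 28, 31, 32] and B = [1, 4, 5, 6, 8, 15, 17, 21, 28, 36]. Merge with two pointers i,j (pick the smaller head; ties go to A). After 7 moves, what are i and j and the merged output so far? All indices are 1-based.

i=3, j=6, merged so far=[1, 4, 5, 6, 8, 8, 9]

[i=1,j=1] A[i]=8>B[j]=1 take 1 → j++
[i=1,j=2] A[i]=8>B[j]=4 take 4 → j++
[i=1,j=3] A[i]=8>B[j]=5 take 5 → j++
[i=1,j=4] A[i]=8>B[j]=6 take 6 → j++
[i=1,j=5] A[i]=8<=B[j]=8 take 8 → i++
[i=2,j=5] A[i]=9>B[j]=8 take 8 → j++
[i=2,j=6] A[i]=9<=B[j]=15 take 9 → i++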